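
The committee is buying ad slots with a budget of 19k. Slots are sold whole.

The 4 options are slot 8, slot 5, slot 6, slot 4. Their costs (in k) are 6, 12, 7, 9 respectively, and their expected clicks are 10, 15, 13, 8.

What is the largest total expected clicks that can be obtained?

This is a 0-1 knapsack instance.
slot 5 + slot 6: cost 12 + 7 = 19 ≤ 19, expected clicks 15 + 13 = 28.
slot 8 + slot 5: cost 6 + 12 = 18 ≤ 19, expected clicks 10 + 15 = 25.
slot 8 + slot 6: cost 6 + 7 = 13 ≤ 19, expected clicks 10 + 13 = 23.
Best is slot 5 and slot 6 with total expected clicks 28.

28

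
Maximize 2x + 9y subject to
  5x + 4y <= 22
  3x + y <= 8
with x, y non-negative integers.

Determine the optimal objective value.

45

(x,y)=(0,5): 5·0+4·5=20≤22, 3·0+1·5=5≤8, objective 45.
(x,y)=(1,4): 5·1+4·4=21≤22, 3·1+1·4=7≤8, objective 38.
No feasible integer point exceeds 45.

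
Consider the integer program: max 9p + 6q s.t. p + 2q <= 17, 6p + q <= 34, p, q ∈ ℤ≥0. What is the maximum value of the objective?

72

The continuous relaxation peaks at (4.64, 6.18) with value 78.82; rounding to a feasible lattice point costs some objective.
(p,q)=(4,6): 1·4+2·6=16≤17, 6·4+1·6=30≤34, objective 72.
(p,q)=(3,7): 1·3+2·7=17≤17, 6·3+1·7=25≤34, objective 69.
(p,q)=(4,5): 1·4+2·5=14≤17, 6·4+1·5=29≤34, objective 66.
No feasible integer point exceeds 72.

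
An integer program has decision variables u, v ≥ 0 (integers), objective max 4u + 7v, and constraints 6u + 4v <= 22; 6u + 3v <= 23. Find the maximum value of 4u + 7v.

35

(u,v)=(0,5): 6·0+4·5=20≤22, 6·0+3·5=15≤23, objective 35.
(u,v)=(1,4): 6·1+4·4=22≤22, 6·1+3·4=18≤23, objective 32.
(u,v)=(0,4): 6·0+4·4=16≤22, 6·0+3·4=12≤23, objective 28.
The best lattice point is (0,5), giving 35.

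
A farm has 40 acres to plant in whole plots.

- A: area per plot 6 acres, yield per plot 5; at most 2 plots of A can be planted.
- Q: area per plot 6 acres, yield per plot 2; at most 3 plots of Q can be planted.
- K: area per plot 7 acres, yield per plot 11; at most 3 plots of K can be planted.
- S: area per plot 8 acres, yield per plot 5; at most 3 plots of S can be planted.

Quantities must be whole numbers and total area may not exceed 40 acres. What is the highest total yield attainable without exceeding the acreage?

45

K has the best ratio (11/7); taking only K gives at most 3×11 = 33 (stopped by the supply cap of 3).
Mixing does better — 2×A, 1×Q, and 3×K: area 39 ≤ 40, yield 2·5 + 1·2 + 3·11 = 45.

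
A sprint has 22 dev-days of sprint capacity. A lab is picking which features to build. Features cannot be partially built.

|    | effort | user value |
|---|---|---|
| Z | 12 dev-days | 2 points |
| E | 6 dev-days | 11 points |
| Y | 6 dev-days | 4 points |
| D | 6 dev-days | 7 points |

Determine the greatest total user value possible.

22

This is a 0-1 knapsack instance.
E + D: effort 6 + 6 = 12 ≤ 22, user value 11 + 7 = 18.
E + Y + D: effort 6 + 6 + 6 = 18 ≤ 22, user value 11 + 4 + 7 = 22.
Best is E, Y, and D with total user value 22.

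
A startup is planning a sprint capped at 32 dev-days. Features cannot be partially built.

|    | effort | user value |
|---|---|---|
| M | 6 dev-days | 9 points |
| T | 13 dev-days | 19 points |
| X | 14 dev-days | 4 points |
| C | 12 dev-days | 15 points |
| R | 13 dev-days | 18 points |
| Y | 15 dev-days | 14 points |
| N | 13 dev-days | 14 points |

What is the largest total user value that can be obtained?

46

Take M, T, and R: effort 6 + 13 + 13 = 32 ≤ 32, user value 9 + 19 + 18 = 46.
No other feasible combination does better.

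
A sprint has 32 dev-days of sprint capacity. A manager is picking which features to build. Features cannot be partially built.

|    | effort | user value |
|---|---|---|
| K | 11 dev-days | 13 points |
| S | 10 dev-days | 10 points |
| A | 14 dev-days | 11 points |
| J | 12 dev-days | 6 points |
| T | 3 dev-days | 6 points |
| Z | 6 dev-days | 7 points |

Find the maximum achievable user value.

36

K + J + T + Z: effort 11 + 12 + 3 + 6 = 32 ≤ 32, user value 13 + 6 + 6 + 7 = 32.
K + A + Z: effort 11 + 14 + 6 = 31 ≤ 32, user value 13 + 11 + 7 = 31.
K + S + T + Z: effort 11 + 10 + 3 + 6 = 30 ≤ 32, user value 13 + 10 + 6 + 7 = 36.
Best is K, S, T, and Z with total user value 36.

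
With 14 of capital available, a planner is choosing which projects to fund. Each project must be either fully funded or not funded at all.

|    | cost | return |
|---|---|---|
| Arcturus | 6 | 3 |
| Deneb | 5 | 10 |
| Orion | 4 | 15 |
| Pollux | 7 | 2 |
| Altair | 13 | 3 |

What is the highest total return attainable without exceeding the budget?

25

Allowing fractional choices, the relaxed optimum would be about 27.5, but projects are indivisible.
Arcturus + Orion: cost 6 + 4 = 10 ≤ 14, return 3 + 15 = 18.
Deneb + Orion: cost 5 + 4 = 9 ≤ 14, return 10 + 15 = 25.
Orion + Pollux: cost 4 + 7 = 11 ≤ 14, return 15 + 2 = 17.
Best is Deneb and Orion with total return 25.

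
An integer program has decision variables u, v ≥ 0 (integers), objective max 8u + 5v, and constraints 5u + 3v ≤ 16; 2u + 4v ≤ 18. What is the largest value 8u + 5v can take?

26

The continuous relaxation peaks at (0.714, 4.14) with value 26.43; rounding to a feasible lattice point costs some objective.
(u,v)=(2,2): 5·2+3·2=16≤16, 2·2+4·2=12≤18, objective 26.
(u,v)=(1,3): 5·1+3·3=14≤16, 2·1+4·3=14≤18, objective 23.
(u,v)=(2,1): 5·2+3·1=13≤16, 2·2+4·1=8≤18, objective 21.
The best lattice point is (2,2), giving 26.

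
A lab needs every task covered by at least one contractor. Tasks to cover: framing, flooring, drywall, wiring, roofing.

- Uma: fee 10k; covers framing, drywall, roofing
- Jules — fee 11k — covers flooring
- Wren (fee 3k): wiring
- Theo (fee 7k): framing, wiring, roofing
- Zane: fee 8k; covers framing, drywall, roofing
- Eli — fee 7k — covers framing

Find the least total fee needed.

22

The greedy cost-per-new-task heuristic would pick Theo, Zane, and Jules for 26, but a cheaper cover exists.
Choose Jules, Wren, and Zane: together they cover framing, flooring, drywall, wiring, roofing — every task.
Total fee: 11 + 3 + 8 = 22.
No cover costs less than 22.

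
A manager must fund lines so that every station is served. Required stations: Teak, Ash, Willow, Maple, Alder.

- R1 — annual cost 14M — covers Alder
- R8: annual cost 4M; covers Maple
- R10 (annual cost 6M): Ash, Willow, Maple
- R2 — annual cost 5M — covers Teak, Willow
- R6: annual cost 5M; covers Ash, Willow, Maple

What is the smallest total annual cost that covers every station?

24

Choose R1, R2, and R6: together they cover Teak, Ash, Willow, Maple, Alder — every station.
Total annual cost: 14 + 5 + 5 = 24.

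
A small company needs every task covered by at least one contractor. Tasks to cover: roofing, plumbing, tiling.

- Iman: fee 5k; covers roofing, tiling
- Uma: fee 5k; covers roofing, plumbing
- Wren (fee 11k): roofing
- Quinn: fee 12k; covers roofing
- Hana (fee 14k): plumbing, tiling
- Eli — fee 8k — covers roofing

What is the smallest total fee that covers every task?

Choose Iman and Uma: together they cover roofing, plumbing, tiling — every task.
Total fee: 5 + 5 = 10.
No cover costs less than 10.

10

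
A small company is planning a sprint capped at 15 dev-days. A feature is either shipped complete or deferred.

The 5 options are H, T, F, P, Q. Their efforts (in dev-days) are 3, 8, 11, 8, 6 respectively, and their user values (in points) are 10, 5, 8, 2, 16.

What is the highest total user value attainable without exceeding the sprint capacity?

26

Take H and Q: effort 3 + 6 = 9 ≤ 15, user value 10 + 16 = 26.
No other feasible combination does better.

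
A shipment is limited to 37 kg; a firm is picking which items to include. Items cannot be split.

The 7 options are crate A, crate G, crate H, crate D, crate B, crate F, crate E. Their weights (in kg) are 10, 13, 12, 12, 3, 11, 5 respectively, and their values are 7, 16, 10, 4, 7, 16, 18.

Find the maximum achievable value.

57

Treat it as a binary knapsack problem.
crate G + crate H + crate B + crate E: weight 13 + 12 + 3 + 5 = 33 ≤ 37, value 16 + 10 + 7 + 18 = 51.
crate H + crate B + crate F + crate E: weight 12 + 3 + 11 + 5 = 31 ≤ 37, value 10 + 7 + 16 + 18 = 51.
crate G + crate B + crate F + crate E: weight 13 + 3 + 11 + 5 = 32 ≤ 37, value 16 + 7 + 16 + 18 = 57.
Best is crate G, crate B, crate F, and crate E with total value 57.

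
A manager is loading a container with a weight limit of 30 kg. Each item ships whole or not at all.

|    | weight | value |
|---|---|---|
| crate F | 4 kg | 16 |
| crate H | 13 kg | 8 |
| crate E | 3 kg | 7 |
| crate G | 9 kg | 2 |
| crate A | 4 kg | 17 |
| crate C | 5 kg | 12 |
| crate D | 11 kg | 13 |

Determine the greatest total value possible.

65

Treat it as a binary knapsack problem.
Allowing fractional choices, the relaxed optimum would be about 66.8, but items are indivisible.
crate F + crate E + crate A + crate C + crate D: weight 4 + 3 + 4 + 5 + 11 = 27 ≤ 30, value 16 + 7 + 17 + 12 + 13 = 65.
crate F + crate A + crate C + crate D: weight 4 + 4 + 5 + 11 = 24 ≤ 30, value 16 + 17 + 12 + 13 = 58.
crate F + crate H + crate E + crate A + crate C: weight 4 + 13 + 3 + 4 + 5 = 29 ≤ 30, value 16 + 8 + 7 + 17 + 12 = 60.
Best is crate F, crate E, crate A, crate C, and crate D with total value 65.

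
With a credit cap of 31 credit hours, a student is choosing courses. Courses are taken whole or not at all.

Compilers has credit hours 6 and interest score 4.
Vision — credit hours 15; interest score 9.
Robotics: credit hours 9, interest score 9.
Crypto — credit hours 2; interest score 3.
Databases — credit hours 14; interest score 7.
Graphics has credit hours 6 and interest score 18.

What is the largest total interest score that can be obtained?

Allowing fractional choices, the relaxed optimum would be about 38.8, but courses are indivisible.
Compilers + Robotics + Crypto + Graphics: credit hours 6 + 9 + 2 + 6 = 23 ≤ 31, interest score 4 + 9 + 3 + 18 = 34.
Vision + Robotics + Graphics: credit hours 15 + 9 + 6 = 30 ≤ 31, interest score 9 + 9 + 18 = 36.
Robotics + Crypto + Databases + Graphics: credit hours 9 + 2 + 14 + 6 = 31 ≤ 31, interest score 9 + 3 + 7 + 18 = 37.
Best is Robotics, Crypto, Databases, and Graphics with total interest score 37.

37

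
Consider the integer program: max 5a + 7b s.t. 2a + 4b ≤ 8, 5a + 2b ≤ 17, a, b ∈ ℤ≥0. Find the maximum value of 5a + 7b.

(a,b)=(2,1): 2·2+4·1=8≤8, 5·2+2·1=12≤17, objective 17.
(a,b)=(3,0): 2·3+4·0=6≤8, 5·3+2·0=15≤17, objective 15.
The best lattice point is (2,1), giving 17.

17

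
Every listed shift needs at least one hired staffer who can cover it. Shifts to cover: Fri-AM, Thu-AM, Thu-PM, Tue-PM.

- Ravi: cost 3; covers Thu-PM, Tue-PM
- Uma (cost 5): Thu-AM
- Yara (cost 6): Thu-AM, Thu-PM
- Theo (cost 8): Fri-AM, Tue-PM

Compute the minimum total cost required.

The greedy cost-per-new-shift heuristic would pick Ravi, Uma, and Theo for 16, but a cheaper cover exists.
Choose Yara and Theo: together they cover Fri-AM, Thu-AM, Thu-PM, Tue-PM — every shift.
Total cost: 6 + 8 = 14.
No cover costs less than 14.

14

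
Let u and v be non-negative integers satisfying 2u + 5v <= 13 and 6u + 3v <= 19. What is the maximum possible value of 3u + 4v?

11

Relaxing integrality, the LP optimum is 13.67 at (u,v) = (2.33, 1.67), which is not an integer point.
(u,v)=(1,2) is feasible, giving 11.
(u,v)=(2,1) is feasible, giving 10.
(u,v)=(3,0) is feasible, giving 9.
The best lattice point is (1,2), giving 11.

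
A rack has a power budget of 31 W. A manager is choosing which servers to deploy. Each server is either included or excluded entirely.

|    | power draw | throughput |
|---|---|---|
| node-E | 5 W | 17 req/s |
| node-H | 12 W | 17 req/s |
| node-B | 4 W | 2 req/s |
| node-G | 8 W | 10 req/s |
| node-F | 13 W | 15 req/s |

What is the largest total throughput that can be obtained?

Take node-E, node-H, and node-F: power draw 5 + 12 + 13 = 30 ≤ 31, throughput 17 + 17 + 15 = 49.
No other feasible combination does better.

49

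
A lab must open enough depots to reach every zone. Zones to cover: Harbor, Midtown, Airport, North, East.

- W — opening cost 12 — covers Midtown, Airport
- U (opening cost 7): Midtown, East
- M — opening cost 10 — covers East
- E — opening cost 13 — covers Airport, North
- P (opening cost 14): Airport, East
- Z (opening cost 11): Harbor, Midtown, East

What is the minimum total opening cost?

The greedy cost-per-new-zone heuristic would pick U, E, and Z for 31, but a cheaper cover exists.
Choose E and Z: together they cover Harbor, Midtown, Airport, North, East — every zone.
Total opening cost: 13 + 11 = 24.
No cover costs less than 24.

24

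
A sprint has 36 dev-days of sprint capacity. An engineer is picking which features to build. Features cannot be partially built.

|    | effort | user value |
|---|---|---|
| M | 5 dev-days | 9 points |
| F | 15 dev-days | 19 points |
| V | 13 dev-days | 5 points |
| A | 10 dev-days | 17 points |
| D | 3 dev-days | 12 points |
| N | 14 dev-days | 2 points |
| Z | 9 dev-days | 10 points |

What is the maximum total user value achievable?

Allowing fractional choices, the relaxed optimum would be about 60.3, but features are indivisible.
M + F + A + D: effort 5 + 15 + 10 + 3 = 33 ≤ 36, user value 9 + 19 + 17 + 12 = 57.
M + A + D + Z: effort 5 + 10 + 3 + 9 = 27 ≤ 36, user value 9 + 17 + 12 + 10 = 48.
M + F + D + Z: effort 5 + 15 + 3 + 9 = 32 ≤ 36, user value 9 + 19 + 12 + 10 = 50.
Best is M, F, A, and D with total user value 57.

57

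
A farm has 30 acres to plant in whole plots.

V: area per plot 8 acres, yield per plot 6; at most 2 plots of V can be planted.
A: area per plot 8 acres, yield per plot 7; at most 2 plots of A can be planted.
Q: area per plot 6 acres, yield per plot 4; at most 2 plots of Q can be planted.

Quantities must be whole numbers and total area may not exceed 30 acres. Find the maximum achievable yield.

24

2×V, 1×A, and 1×Q: area 30 ≤ 30, yield 2·6 + 1·7 + 1·4 = 23.
1×V, 2×A, and 1×Q: area 30 ≤ 30, yield 1·6 + 2·7 + 1·4 = 24.
Best is 24.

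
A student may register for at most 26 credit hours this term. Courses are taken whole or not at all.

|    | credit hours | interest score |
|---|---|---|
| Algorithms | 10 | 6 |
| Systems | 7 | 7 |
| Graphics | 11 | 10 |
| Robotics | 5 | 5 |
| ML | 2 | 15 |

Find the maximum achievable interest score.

Take Systems, Graphics, Robotics, and ML: credit hours 7 + 11 + 5 + 2 = 25 ≤ 26, interest score 7 + 10 + 5 + 15 = 37.
No other feasible combination does better.

37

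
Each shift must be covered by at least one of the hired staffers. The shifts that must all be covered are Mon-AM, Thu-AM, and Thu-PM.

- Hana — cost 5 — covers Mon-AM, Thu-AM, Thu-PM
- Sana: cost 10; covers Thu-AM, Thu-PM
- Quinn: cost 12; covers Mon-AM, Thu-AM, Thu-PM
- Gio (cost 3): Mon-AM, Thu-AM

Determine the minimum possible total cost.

The greedy cost-per-new-shift heuristic would pick Gio and Hana for 8, but a cheaper cover exists.
Hana alone covers Mon-AM, Thu-AM, Thu-PM — every shift.
Total cost: 5.
No cover costs less than 5.

5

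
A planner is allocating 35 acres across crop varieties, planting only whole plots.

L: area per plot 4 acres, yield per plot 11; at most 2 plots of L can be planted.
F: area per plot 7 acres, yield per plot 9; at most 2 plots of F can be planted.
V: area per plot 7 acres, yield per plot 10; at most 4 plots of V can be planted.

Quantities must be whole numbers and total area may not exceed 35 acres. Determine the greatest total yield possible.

L has the best ratio (11/4); taking only L gives at most 2×11 = 22 (stopped by the supply cap of 2).
Mixing does better — 2×L and 3×V: area 29 ≤ 35, yield 2·11 + 3·10 = 52.

52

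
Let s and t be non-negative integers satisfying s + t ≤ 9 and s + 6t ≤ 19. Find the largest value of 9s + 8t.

81

(s,t)=(9,0): 1·9+1·0=9≤9, 1·9+6·0=9≤19, objective 81.
(s,t)=(8,1): 1·8+1·1=9≤9, 1·8+6·1=14≤19, objective 80.
Maximum is 81 at (s,t)=(9,0).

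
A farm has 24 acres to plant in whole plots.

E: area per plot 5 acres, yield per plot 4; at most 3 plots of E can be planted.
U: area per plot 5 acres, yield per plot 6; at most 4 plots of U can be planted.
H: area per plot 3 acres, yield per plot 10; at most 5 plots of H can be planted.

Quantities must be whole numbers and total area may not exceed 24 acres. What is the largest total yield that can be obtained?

H has the best ratio (10/3); taking only H gives at most 5×10 = 50 (stopped by the supply cap of 5).
Mixing does better — 1×U and 5×H: area 20 ≤ 24, yield 1·6 + 5·10 = 56.

56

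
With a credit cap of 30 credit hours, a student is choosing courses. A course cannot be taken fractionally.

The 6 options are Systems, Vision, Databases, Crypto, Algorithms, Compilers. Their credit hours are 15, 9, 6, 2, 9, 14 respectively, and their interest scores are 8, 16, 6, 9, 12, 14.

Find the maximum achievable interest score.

Vision + Databases + Crypto + Algorithms: credit hours 9 + 6 + 2 + 9 = 26 ≤ 30, interest score 16 + 6 + 9 + 12 = 43.
Vision + Crypto + Compilers: credit hours 9 + 2 + 14 = 25 ≤ 30, interest score 16 + 9 + 14 = 39.
Vision + Crypto + Algorithms: credit hours 9 + 2 + 9 = 20 ≤ 30, interest score 16 + 9 + 12 = 37.
Best is Vision, Databases, Crypto, and Algorithms with total interest score 43.

43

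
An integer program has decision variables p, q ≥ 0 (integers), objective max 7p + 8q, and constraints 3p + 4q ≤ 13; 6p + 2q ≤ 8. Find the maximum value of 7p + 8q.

24

(p,q)=(0,3): 3·0+4·3=12≤13, 6·0+2·3=6≤8, objective 24.
(p,q)=(0,2): 3·0+4·2=8≤13, 6·0+2·2=4≤8, objective 16.
The best lattice point is (0,3), giving 24.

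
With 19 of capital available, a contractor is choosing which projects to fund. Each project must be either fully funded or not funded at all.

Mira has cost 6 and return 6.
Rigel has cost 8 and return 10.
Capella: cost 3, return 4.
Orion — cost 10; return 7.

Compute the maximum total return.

Mira + Capella + Orion: cost 6 + 3 + 10 = 19 ≤ 19, return 6 + 4 + 7 = 17.
Rigel + Orion: cost 8 + 10 = 18 ≤ 19, return 10 + 7 = 17.
Mira + Rigel + Capella: cost 6 + 8 + 3 = 17 ≤ 19, return 6 + 10 + 4 = 20.
Best is Mira, Rigel, and Capella with total return 20.

20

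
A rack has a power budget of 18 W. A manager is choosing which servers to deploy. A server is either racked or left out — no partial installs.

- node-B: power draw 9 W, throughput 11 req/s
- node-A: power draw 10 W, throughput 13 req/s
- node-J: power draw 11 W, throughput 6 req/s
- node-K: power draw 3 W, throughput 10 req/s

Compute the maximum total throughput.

23

node-A + node-K: power draw 10 + 3 = 13 ≤ 18, throughput 13 + 10 = 23.
node-B + node-K: power draw 9 + 3 = 12 ≤ 18, throughput 11 + 10 = 21.
node-J + node-K: power draw 11 + 3 = 14 ≤ 18, throughput 6 + 10 = 16.
Best is node-A and node-K with total throughput 23.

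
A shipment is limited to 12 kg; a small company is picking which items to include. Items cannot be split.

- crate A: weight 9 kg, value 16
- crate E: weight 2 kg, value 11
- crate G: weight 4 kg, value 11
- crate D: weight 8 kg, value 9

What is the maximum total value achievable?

27

This is a 0-1 knapsack instance.
crate E + crate D: weight 2 + 8 = 10 ≤ 12, value 11 + 9 = 20.
crate A + crate E: weight 9 + 2 = 11 ≤ 12, value 16 + 11 = 27.
crate E + crate G: weight 2 + 4 = 6 ≤ 12, value 11 + 11 = 22.
Best is crate A and crate E with total value 27.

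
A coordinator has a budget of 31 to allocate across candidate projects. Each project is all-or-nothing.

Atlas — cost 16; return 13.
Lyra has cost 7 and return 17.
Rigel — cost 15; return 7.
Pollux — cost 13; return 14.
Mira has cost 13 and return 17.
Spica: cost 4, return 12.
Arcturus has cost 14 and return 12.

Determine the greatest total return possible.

46

This is an integer program with binary decision variables.
Allowing fractional choices, the relaxed optimum would be about 53.5, but projects are indivisible.
Lyra + Pollux + Spica: cost 7 + 13 + 4 = 24 ≤ 31, return 17 + 14 + 12 = 43.
Pollux + Mira + Spica: cost 13 + 13 + 4 = 30 ≤ 31, return 14 + 17 + 12 = 43.
Lyra + Mira + Spica: cost 7 + 13 + 4 = 24 ≤ 31, return 17 + 17 + 12 = 46.
Best is Lyra, Mira, and Spica with total return 46.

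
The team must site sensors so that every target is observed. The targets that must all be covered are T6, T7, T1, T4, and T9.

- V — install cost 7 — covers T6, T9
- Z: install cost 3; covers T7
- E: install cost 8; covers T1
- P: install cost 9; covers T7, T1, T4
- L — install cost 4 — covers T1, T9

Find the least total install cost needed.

The greedy cost-per-new-target heuristic would pick L, Z, V, and P for 23, but a cheaper cover exists.
Choose V and P: together they cover T6, T7, T1, T4, T9 — every target.
Total install cost: 7 + 9 = 16.
No cover costs less than 16.

16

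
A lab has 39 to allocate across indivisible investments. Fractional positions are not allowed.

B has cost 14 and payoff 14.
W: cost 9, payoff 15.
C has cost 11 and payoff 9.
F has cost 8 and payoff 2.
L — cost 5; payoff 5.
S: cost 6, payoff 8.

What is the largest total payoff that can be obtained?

This is an integer program with binary decision variables.
Take B, W, C, and L: cost 14 + 9 + 11 + 5 = 39 ≤ 39, payoff 14 + 15 + 9 + 5 = 43.
No other feasible combination does better.

43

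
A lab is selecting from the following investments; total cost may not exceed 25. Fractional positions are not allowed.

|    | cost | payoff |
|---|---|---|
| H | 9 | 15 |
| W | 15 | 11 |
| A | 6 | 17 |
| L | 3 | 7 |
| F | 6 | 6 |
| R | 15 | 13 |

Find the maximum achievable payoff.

H + A + L: cost 9 + 6 + 3 = 18 ≤ 25, payoff 15 + 17 + 7 = 39.
H + A + L + F: cost 9 + 6 + 3 + 6 = 24 ≤ 25, payoff 15 + 17 + 7 + 6 = 45.
Best is H, A, L, and F with total payoff 45.

45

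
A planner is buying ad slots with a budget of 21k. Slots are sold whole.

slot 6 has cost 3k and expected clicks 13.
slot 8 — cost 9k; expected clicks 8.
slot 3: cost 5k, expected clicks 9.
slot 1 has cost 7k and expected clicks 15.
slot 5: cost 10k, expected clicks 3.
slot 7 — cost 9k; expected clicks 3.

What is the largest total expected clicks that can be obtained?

This is a 0-1 knapsack instance.
Take slot 6, slot 3, and slot 1: cost 3 + 5 + 7 = 15 ≤ 21, expected clicks 13 + 9 + 15 = 37.
No other feasible combination does better.

37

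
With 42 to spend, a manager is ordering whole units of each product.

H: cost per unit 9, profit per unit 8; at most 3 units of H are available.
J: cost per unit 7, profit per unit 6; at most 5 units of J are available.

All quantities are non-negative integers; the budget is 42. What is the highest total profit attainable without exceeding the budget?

36

3×H and 2×J: cost 41 ≤ 42, profit 3·8 + 2·6 = 36.
2×H and 3×J: cost 39 ≤ 42, profit 2·8 + 3·6 = 34.
Best is 36.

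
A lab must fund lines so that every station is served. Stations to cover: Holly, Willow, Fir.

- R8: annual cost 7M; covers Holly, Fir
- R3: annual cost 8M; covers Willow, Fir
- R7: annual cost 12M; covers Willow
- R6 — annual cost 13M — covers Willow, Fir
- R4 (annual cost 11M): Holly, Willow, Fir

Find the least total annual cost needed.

11

The greedy cost-per-new-station heuristic would pick R8 and R3 for 15, but a cheaper cover exists.
R4 alone covers Holly, Willow, Fir — every station.
Total annual cost: 11.
No cover costs less than 11.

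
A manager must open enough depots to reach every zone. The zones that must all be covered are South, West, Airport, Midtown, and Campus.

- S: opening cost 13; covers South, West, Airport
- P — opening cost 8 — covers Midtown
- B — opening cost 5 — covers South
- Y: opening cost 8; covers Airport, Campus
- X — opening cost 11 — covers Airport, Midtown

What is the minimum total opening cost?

29

The greedy cost-per-new-zone heuristic would pick Y, B, P, and S for 34, but a cheaper cover exists.
Choose S, P, and Y: together they cover South, West, Airport, Midtown, Campus — every zone.
Total opening cost: 13 + 8 + 8 = 29.
No cover costs less than 29.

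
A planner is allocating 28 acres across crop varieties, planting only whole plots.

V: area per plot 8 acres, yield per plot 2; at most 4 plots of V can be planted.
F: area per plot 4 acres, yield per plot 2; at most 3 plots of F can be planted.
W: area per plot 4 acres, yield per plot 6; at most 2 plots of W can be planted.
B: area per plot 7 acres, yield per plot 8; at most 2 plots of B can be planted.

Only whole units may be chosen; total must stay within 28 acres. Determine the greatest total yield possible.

30

1×F, 2×W, and 2×B: area 26 ≤ 28, yield 1·2 + 2·6 + 2·8 = 30.
2×W and 2×B: area 22 ≤ 28, yield 2·6 + 2·8 = 28.
Best is 30.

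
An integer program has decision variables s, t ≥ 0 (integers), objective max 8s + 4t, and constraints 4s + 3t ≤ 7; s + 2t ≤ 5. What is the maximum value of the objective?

(s,t)=(1,1): 4·1+3·1=7≤7, 1·1+2·1=3≤5, objective 12.
(s,t)=(0,2): 4·0+3·2=6≤7, 1·0+2·2=4≤5, objective 8.
(s,t)=(1,0): 4·1+3·0=4≤7, 1·1+2·0=1≤5, objective 8.
Maximum is 12 at (s,t)=(1,1).

12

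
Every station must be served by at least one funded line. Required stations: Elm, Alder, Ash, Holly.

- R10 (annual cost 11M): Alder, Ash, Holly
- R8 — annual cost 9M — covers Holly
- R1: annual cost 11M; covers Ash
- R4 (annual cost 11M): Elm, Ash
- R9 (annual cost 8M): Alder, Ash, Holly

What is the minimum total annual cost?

19

Choose R4 and R9: together they cover Elm, Alder, Ash, Holly — every station.
Total annual cost: 11 + 8 = 19.
No cover costs less than 19.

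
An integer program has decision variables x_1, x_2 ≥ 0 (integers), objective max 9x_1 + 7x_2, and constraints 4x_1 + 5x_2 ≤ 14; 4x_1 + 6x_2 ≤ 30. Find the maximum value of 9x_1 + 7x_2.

The continuous relaxation peaks at (3.5, 0) with value 31.50; rounding to a feasible lattice point costs some objective.
(x_1,x_2)=(3,0): 4·3+5·0=12≤14, 4·3+6·0=12≤30, objective 27.
(x_1,x_2)=(2,1): 4·2+5·1=13≤14, 4·2+6·1=14≤30, objective 25.
Maximum is 27 at (x_1,x_2)=(3,0).

27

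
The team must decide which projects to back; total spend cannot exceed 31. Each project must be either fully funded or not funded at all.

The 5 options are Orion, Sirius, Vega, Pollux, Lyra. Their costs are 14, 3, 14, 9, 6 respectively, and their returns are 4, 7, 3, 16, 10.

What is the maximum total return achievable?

This is an integer program with binary decision variables.
Sirius + Pollux + Lyra: cost 3 + 9 + 6 = 18 ≤ 31, return 7 + 16 + 10 = 33.
Vega + Pollux + Lyra: cost 14 + 9 + 6 = 29 ≤ 31, return 3 + 16 + 10 = 29.
Orion + Pollux + Lyra: cost 14 + 9 + 6 = 29 ≤ 31, return 4 + 16 + 10 = 30.
Best is Sirius, Pollux, and Lyra with total return 33.

33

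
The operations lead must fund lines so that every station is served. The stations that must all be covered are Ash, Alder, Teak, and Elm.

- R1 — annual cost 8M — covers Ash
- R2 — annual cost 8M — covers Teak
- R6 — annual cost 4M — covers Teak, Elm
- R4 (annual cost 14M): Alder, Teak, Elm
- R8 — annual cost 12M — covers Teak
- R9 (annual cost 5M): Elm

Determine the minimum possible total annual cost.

Choose R1 and R4: together they cover Ash, Alder, Teak, Elm — every station.
Total annual cost: 8 + 14 = 22.

22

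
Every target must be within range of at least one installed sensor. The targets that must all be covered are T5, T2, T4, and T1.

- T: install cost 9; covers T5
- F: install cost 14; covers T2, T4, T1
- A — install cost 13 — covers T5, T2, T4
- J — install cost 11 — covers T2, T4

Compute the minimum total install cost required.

23

The greedy cost-per-new-target heuristic would pick A and F for 27, but a cheaper cover exists.
Choose T and F: together they cover T5, T2, T4, T1 — every target.
Total install cost: 9 + 14 = 23.
No cover costs less than 23.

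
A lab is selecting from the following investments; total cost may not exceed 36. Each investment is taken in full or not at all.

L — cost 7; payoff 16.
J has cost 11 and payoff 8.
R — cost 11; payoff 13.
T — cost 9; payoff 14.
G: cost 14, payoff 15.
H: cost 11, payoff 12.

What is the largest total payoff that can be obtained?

Allowing fractional choices, the relaxed optimum would be about 52.8, but investments are indivisible.
L + R + T: cost 7 + 11 + 9 = 27 ≤ 36, payoff 16 + 13 + 14 = 43.
L + R + G: cost 7 + 11 + 14 = 32 ≤ 36, payoff 16 + 13 + 15 = 44.
L + T + G: cost 7 + 9 + 14 = 30 ≤ 36, payoff 16 + 14 + 15 = 45.
Best is L, T, and G with total payoff 45.

45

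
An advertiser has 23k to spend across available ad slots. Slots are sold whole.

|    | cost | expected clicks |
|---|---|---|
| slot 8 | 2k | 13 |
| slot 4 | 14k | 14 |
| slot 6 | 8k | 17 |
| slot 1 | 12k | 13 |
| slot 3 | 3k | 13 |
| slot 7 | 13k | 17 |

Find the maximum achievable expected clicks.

47

Allowing fractional choices, the relaxed optimum would be about 56.1, but ad slots are indivisible.
slot 8 + slot 6 + slot 7: cost 2 + 8 + 13 = 23 ≤ 23, expected clicks 13 + 17 + 17 = 47.
slot 8 + slot 6 + slot 3: cost 2 + 8 + 3 = 13 ≤ 23, expected clicks 13 + 17 + 13 = 43.
Best is slot 8, slot 6, and slot 7 with total expected clicks 47.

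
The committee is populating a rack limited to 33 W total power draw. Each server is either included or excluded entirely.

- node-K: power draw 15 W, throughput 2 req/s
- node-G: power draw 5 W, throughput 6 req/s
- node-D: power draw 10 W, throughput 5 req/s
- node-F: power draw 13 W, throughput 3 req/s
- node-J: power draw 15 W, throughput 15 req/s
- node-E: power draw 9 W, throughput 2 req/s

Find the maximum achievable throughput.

node-G + node-D + node-J: power draw 5 + 10 + 15 = 30 ≤ 33, throughput 6 + 5 + 15 = 26.
node-G + node-F + node-J: power draw 5 + 13 + 15 = 33 ≤ 33, throughput 6 + 3 + 15 = 24.
node-G + node-J + node-E: power draw 5 + 15 + 9 = 29 ≤ 33, throughput 6 + 15 + 2 = 23.
Best is node-G, node-D, and node-J with total throughput 26.

26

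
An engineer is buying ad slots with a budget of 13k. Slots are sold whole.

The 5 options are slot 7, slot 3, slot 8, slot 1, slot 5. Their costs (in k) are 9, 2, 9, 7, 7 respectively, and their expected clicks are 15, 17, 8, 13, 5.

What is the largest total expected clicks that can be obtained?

slot 7 + slot 3: cost 9 + 2 = 11 ≤ 13, expected clicks 15 + 17 = 32.
slot 3 + slot 1: cost 2 + 7 = 9 ≤ 13, expected clicks 17 + 13 = 30.
slot 3 + slot 8: cost 2 + 9 = 11 ≤ 13, expected clicks 17 + 8 = 25.
Best is slot 7 and slot 3 with total expected clicks 32.

32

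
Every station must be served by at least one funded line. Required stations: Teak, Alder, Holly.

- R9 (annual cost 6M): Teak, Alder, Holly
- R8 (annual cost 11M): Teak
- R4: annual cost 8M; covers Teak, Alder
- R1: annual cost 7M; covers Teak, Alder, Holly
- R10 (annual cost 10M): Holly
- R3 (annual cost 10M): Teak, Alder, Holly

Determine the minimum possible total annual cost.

R9 alone covers Teak, Alder, Holly — every station.
Total annual cost: 6.
No cover costs less than 6.

6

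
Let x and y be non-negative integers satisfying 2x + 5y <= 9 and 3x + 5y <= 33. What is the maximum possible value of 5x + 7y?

(x,y)=(4,0) is feasible, giving 20.
(x,y)=(3,0) is feasible, giving 15.
The best lattice point is (4,0), giving 20.

20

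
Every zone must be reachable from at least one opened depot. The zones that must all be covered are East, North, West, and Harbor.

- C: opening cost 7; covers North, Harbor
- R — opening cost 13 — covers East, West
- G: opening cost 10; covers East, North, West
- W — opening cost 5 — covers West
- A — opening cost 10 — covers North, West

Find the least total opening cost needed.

Choose C and G: together they cover East, North, West, Harbor — every zone.
Total opening cost: 7 + 10 = 17.

17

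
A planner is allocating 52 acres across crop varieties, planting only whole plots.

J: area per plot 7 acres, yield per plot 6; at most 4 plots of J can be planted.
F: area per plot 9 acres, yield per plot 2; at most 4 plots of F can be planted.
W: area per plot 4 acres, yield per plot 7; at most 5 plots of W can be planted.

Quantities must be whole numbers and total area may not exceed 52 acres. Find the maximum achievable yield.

59

3×J, 1×F, and 5×W: area 50 ≤ 52, yield 3·6 + 1·2 + 5·7 = 55.
4×J and 5×W: area 48 ≤ 52, yield 4·6 + 5·7 = 59.
Best is 59.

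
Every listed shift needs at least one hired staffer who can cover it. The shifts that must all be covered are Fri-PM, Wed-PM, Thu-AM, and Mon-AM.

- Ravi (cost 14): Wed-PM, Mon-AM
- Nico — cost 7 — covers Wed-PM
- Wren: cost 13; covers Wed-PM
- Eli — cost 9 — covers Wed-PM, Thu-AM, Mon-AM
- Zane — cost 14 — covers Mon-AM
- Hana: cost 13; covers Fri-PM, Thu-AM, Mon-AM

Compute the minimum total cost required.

This is an integer covering problem.
The greedy cost-per-new-shift heuristic would pick Eli and Hana for 22, but a cheaper cover exists.
Choose Nico and Hana: together they cover Fri-PM, Wed-PM, Thu-AM, Mon-AM — every shift.
Total cost: 7 + 13 = 20.
No cover costs less than 20.

20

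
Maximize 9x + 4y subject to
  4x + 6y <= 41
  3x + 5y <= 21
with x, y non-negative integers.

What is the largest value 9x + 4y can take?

63

(x,y)=(7,0): 4·7+6·0=28≤41, 3·7+5·0=21≤21, objective 63.
(x,y)=(6,0): 4·6+6·0=24≤41, 3·6+5·0=18≤21, objective 54.
No feasible integer point exceeds 63.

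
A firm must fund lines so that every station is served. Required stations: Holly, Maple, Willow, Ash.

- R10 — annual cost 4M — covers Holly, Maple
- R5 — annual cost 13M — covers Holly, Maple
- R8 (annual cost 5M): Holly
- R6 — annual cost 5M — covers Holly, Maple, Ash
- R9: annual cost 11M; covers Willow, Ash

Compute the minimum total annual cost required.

The greedy cost-per-new-station heuristic would pick R6 and R9 for 16, but a cheaper cover exists.
Choose R10 and R9: together they cover Holly, Maple, Willow, Ash — every station.
Total annual cost: 4 + 11 = 15.
No cover costs less than 15.

15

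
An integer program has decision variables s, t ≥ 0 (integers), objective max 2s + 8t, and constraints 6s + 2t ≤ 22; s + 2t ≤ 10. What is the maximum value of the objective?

40

(s,t)=(0,5): 6·0+2·5=10≤22, 1·0+2·5=10≤10, objective 40.
(s,t)=(1,4): 6·1+2·4=14≤22, 1·1+2·4=9≤10, objective 34.
The best lattice point is (0,5), giving 40.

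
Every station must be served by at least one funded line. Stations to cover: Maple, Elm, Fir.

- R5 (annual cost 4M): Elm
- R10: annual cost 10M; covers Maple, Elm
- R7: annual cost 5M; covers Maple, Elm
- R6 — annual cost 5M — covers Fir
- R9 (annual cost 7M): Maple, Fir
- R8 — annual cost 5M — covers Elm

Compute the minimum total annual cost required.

Choose R7 and R6: together they cover Maple, Elm, Fir — every station.
Total annual cost: 5 + 5 = 10.

10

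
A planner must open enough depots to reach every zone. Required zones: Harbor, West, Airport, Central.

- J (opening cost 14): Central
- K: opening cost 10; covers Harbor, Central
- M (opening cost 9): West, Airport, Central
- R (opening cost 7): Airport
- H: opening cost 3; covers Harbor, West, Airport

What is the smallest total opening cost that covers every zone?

12

Choose M and H: together they cover Harbor, West, Airport, Central — every zone.
Total opening cost: 9 + 3 = 12.
No cover costs less than 12.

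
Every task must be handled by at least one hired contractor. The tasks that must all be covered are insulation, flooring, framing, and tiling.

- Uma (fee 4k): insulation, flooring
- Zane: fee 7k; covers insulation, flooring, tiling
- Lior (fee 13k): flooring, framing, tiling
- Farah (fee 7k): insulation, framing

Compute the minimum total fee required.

The greedy cost-per-new-task heuristic would pick Uma and Lior for 17, but a cheaper cover exists.
Choose Zane and Farah: together they cover insulation, flooring, framing, tiling — every task.
Total fee: 7 + 7 = 14.
No cover costs less than 14.

14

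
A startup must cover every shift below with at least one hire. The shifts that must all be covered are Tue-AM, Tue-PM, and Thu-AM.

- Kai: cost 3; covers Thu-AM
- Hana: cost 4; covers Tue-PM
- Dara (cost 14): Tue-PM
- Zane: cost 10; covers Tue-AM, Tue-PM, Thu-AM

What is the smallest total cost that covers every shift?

This is an integer covering problem.
The greedy cost-per-new-shift heuristic would pick Kai, Hana, and Zane for 17, but a cheaper cover exists.
Zane alone covers Tue-AM, Tue-PM, Thu-AM — every shift.
Total cost: 10.
No cover costs less than 10.

10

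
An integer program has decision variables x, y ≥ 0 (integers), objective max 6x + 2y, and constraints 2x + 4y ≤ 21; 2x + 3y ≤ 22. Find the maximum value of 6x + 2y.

60

(x,y)=(10,0) is feasible, giving 60.
(x,y)=(9,0) is feasible, giving 54.
No feasible integer point exceeds 60.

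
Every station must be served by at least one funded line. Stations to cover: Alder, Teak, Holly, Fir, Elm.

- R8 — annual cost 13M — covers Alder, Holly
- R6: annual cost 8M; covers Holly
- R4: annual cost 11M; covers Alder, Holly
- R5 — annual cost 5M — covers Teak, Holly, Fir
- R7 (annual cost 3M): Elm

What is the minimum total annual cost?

19

This is an integer covering problem.
Choose R4, R5, and R7: together they cover Alder, Teak, Holly, Fir, Elm — every station.
Total annual cost: 11 + 5 + 3 = 19.
No cover costs less than 19.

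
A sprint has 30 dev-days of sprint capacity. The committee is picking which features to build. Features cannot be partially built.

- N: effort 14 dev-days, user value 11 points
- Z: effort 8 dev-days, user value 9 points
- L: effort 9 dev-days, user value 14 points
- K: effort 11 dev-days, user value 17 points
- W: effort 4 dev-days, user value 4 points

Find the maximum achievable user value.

40

This is an integer program with binary decision variables.
L + K + W: effort 9 + 11 + 4 = 24 ≤ 30, user value 14 + 17 + 4 = 35.
Z + L + K: effort 8 + 9 + 11 = 28 ≤ 30, user value 9 + 14 + 17 = 40.
Best is Z, L, and K with total user value 40.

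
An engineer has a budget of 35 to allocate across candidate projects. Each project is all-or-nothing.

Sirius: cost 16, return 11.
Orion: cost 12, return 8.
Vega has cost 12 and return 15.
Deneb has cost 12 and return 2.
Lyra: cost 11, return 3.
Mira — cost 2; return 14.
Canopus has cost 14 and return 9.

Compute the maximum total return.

40

Allowing fractional choices, the relaxed optimum would be about 43.3, but projects are indivisible.
Sirius + Vega + Mira: cost 16 + 12 + 2 = 30 ≤ 35, return 11 + 15 + 14 = 40.
Vega + Mira + Canopus: cost 12 + 2 + 14 = 28 ≤ 35, return 15 + 14 + 9 = 38.
Best is Sirius, Vega, and Mira with total return 40.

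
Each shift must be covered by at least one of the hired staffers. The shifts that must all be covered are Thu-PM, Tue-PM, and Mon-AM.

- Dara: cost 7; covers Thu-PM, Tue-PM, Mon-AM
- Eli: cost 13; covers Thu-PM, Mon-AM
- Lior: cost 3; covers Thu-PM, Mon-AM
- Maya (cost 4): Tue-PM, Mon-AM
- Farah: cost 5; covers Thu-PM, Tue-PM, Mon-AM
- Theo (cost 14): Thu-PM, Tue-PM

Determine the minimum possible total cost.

5

This is a weighted set-cover instance.
The greedy cost-per-new-shift heuristic would pick Lior and Maya for 7, but a cheaper cover exists.
Farah alone covers Thu-PM, Tue-PM, Mon-AM — every shift.
Total cost: 5.
No cover costs less than 5.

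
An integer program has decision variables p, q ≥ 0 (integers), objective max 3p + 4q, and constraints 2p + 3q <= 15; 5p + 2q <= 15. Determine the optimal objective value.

The continuous relaxation peaks at (1.36, 4.09) with value 20.45; rounding to a feasible lattice point costs some objective.
(p,q)=(0,5): 2·0+3·5=15≤15, 5·0+2·5=10≤15, objective 20.
(p,q)=(1,4): 2·1+3·4=14≤15, 5·1+2·4=13≤15, objective 19.
(p,q)=(0,4): 2·0+3·4=12≤15, 5·0+2·4=8≤15, objective 16.
Maximum is 20 at (p,q)=(0,5).

20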